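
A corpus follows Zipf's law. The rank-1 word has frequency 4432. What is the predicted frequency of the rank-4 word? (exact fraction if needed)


Zipf's law: freq(rank) = f1 / rank
f1 = 4432, rank = 4
freq = 4432 / 4
= 1108

1108


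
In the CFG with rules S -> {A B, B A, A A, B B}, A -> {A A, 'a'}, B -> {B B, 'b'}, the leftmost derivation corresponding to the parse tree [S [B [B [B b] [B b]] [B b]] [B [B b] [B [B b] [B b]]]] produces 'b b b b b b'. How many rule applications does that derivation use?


Every bracketed nonterminal node [X ...] in the tree is produced by exactly one rule application.
Reading the tree off as a leftmost derivation:
  Step 1: S  =>  B B   (applied S -> B B)
  Step 2: B B  =>  B B B   (applied B -> B B)
  Step 3: B B B  =>  B B B B   (applied B -> B B)
  Step 4: B B B B  =>  b B B B   (applied B -> b)
  Step 5: b B B B  =>  b b B B   (applied B -> b)
  Step 6: b b B B  =>  b b b B   (applied B -> b)
  Step 7: b b b B  =>  b b b B B   (applied B -> B B)
  Step 8: b b b B B  =>  b b b b B   (applied B -> b)
  Step 9: b b b b B  =>  b b b b B B   (applied B -> B B)
  Step 10: b b b b B B  =>  b b b b b B   (applied B -> b)
  Step 11: b b b b b B  =>  b b b b b b   (applied B -> b)
Final yield: b b b b b b
Total rewrite steps: 11

11


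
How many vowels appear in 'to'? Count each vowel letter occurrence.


Scanning each character of 'to':
  Position 1: 't' -> consonant (running count: 0)
  Position 2: 'o' -> vowel (running count: 1)
Total vowels: 1

1


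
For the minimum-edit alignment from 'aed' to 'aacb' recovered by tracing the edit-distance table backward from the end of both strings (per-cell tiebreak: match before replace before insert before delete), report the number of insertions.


Edit distance = 3. Backtracking from cell (3, 4) with preference match > replace > insert > delete,
then listing the resulting alignment 'aed' -> 'aacb' left to right:
  Step 1: insert 'a' [insertion #1]
  Step 2: keep 'a'
  Step 3: replace e->c
  Step 4: replace d->b
Total insertions: 1

1


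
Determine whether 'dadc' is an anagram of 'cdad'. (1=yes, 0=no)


Sort characters of 'dadc': 'acdd'
Sort characters of 'cdad': 'acdd'
Sorted forms match -> they ARE anagrams
Result: 1

1


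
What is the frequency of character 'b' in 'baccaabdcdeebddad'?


Scanning 'baccaabdcdeebddad' for 'b':
  Position 0: 'b' -> MATCH (count: 1)
  Position 6: 'b' -> MATCH (count: 2)
  Position 12: 'b' -> MATCH (count: 3)
Total occurrences of 'b': 3

3


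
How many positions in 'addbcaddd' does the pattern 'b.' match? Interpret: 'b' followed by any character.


Pattern: b. means 'b' followed by any character.
Scanning 'addbcaddd' position-by-position:
  Pos 0: window 'ad' -> no
  Pos 1: window 'dd' -> no
  Pos 2: window 'db' -> no
  Pos 3: window 'bc' -> MATCH
  Pos 4: window 'ca' -> no
  Pos 5: window 'ad' -> no
  Pos 6: window 'dd' -> no
  Pos 7: window 'dd' -> no
  Pos 8: window 'd' -> no
Total matches: 1

1


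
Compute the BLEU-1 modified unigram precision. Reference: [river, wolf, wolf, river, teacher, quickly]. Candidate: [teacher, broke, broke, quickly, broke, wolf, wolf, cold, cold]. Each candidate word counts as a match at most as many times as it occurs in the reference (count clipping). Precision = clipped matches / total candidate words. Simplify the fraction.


Reference word counts: {'quickly': 1, 'river': 2, 'teacher': 1, 'wolf': 2}
Checking each candidate word (with clipping):
  'teacher' -> in reference (ref count 1, used 1/1) -> match (matches: 1)
  'broke' -> not in reference -> no match (matches: 1)
  'broke' -> not in reference -> no match (matches: 1)
  'quickly' -> in reference (ref count 1, used 1/1) -> match (matches: 2)
  'broke' -> not in reference -> no match (matches: 2)
  'wolf' -> in reference (ref count 2, used 1/2) -> match (matches: 3)
  'wolf' -> in reference (ref count 2, used 2/2) -> match (matches: 4)
  'cold' -> not in reference -> no match (matches: 4)
  'cold' -> not in reference -> no match (matches: 4)
Clipped matches: 4, Candidate length: 9
Precision = 4/9

4/9


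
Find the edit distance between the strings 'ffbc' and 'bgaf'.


Building DP table for s1='ffbc' (len 4) and s2='bgaf' (len 4):
       b  g  a  f
    0  1  2  3  4
  f 1  1  2  3  3
  f 2  2  2  3  3
  b 3  2  3  3  4
  c 4  3  3  4  4
Edit distance = dp[4][4] = 4

4


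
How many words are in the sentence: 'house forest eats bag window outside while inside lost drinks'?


Counting words by splitting on spaces:
  Word 1: 'house'
  Word 2: 'forest'
  Word 3: 'eats'
  Word 4: 'bag'
  Word 5: 'window'
  Word 6: 'outside'
  Word 7: 'while'
  Word 8: 'inside'
  Word 9: 'lost'
  Word 10: 'drinks'
Total words: 10

10


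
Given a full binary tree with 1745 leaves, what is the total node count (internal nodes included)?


Leaf nodes (terminals): 1745
Internal nodes = n - 1 = 1745 - 1 = 1744
Total = leaves + internal = 1745 + 1744 = 3489

3489


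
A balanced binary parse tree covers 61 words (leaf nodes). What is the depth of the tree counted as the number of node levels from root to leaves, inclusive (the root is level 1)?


In a balanced binary tree with n leaves the deepest leaf is ceil(log2(n)) edges below the root,
so counting node levels inclusive of root and leaves gives ceil(log2(n)) + 1 levels.
log2(61) = 5.9307
ceil(5.9307) = 6
levels = 6 + 1 = 7

7


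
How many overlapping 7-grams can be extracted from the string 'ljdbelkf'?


String 'ljdbelkf' has length L = 8.
Number of overlapping n-grams = L - n + 1
Substituting: 8 - 7 + 1 = 2

2


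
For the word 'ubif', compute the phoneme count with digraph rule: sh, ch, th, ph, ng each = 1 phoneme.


Parsing 'ubif' greedily, digraphs first:
  'u' -> vowel phoneme (phonemes so far: 1)
  'b' -> consonant phoneme (phonemes so far: 2)
  'i' -> vowel phoneme (phonemes so far: 3)
  'f' -> consonant phoneme (phonemes so far: 4)
Total phonemes: 4

4


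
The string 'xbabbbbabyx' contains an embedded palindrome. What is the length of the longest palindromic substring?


Scanning 'xbabbbbabyx' for palindromic substrings.
Substring at positions 1-8: 'babbbbab'.
Check: reverse('babbbbab') = 'babbbbab' -> palindrome confirmed.
Neighbouring characters ('x' / 'y') break symmetry, so it cannot extend further.
No longer palindromic substring exists; longest length = 8

8


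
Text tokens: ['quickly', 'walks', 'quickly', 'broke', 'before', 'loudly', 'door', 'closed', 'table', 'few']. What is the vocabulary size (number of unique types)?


Listing all tokens and tracking unique types:
  Token 1: 'quickly' -> NEW (unique so far: 1)
  Token 2: 'walks' -> NEW (unique so far: 2)
  Token 3: 'quickly' -> duplicate (unique so far: 2)
  Token 4: 'broke' -> NEW (unique so far: 3)
  Token 5: 'before' -> NEW (unique so far: 4)
  Token 6: 'loudly' -> NEW (unique so far: 5)
  Token 7: 'door' -> NEW (unique so far: 6)
  Token 8: 'closed' -> NEW (unique so far: 7)
  Token 9: 'table' -> NEW (unique so far: 8)
  Token 10: 'few' -> NEW (unique so far: 9)
Unique types: ('before', 'broke', 'closed', 'door', 'few', 'loudly', 'quickly', 'table', 'walks')
Vocabulary size: 9

9


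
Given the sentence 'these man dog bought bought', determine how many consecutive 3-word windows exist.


Word trigrams from [5] words:
  Trigram 1: (these man dog)
  Trigram 2: (man dog bought)
  Trigram 3: (dog bought bought)
Total word trigrams: 5 - 2 = 3

3


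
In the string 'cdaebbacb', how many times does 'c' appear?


Scanning 'cdaebbacb' for 'c':
  Position 0: 'c' -> MATCH (count: 1)
  Position 7: 'c' -> MATCH (count: 2)
Total occurrences of 'c': 2

2


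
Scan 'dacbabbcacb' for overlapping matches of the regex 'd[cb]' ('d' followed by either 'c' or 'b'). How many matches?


Pattern: d[cb] means 'd' followed by either 'c' or 'b'.
Scanning 'dacbabbcacb' position-by-position:
  Pos 0: window 'da' -> no
  Pos 1: window 'ac' -> no
  Pos 2: window 'cb' -> no
  Pos 3: window 'ba' -> no
  Pos 4: window 'ab' -> no
  Pos 5: window 'bb' -> no
  Pos 6: window 'bc' -> no
  Pos 7: window 'ca' -> no
  Pos 8: window 'ac' -> no
  Pos 9: window 'cb' -> no
  Pos 10: window 'b' -> no
Total matches: 0

0


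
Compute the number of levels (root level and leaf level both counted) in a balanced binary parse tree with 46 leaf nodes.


In a balanced binary tree with n leaves the deepest leaf is ceil(log2(n)) edges below the root,
so counting node levels inclusive of root and leaves gives ceil(log2(n)) + 1 levels.
log2(46) = 5.5236
ceil(5.5236) = 6
levels = 6 + 1 = 7

7


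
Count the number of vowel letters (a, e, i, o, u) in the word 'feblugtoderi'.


Scanning each character of 'feblugtoderi':
  Position 1: 'f' -> consonant (running count: 0)
  Position 2: 'e' -> vowel (running count: 1)
  Position 3: 'b' -> consonant (running count: 1)
  Position 4: 'l' -> consonant (running count: 1)
  Position 5: 'u' -> vowel (running count: 2)
  Position 6: 'g' -> consonant (running count: 2)
  Position 7: 't' -> consonant (running count: 2)
  Position 8: 'o' -> vowel (running count: 3)
  Position 9: 'd' -> consonant (running count: 3)
  Position 10: 'e' -> vowel (running count: 4)
  Position 11: 'r' -> consonant (running count: 4)
  Position 12: 'i' -> vowel (running count: 5)
Total vowels: 5

5


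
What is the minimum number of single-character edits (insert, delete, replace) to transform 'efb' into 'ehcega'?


Building DP table for s1='efb' (len 3) and s2='ehcega' (len 6):
       e  h  c  e  g  a
    0  1  2  3  4  5  6
  e 1  0  1  2  3  4  5
  f 2  1  1  2  3  4  5
  b 3  2  2  2  3  4  5
Edit distance = dp[3][6] = 5

5


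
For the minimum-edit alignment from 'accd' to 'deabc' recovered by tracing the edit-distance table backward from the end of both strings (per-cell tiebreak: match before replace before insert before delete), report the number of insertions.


Edit distance = 4. Backtracking from cell (4, 5) with preference match > replace > insert > delete,
then listing the resulting alignment 'accd' -> 'deabc' left to right:
  Step 1: insert 'd' [insertion #1]
  Step 2: insert 'e' [insertion #2]
  Step 3: keep 'a'
  Step 4: replace c->b
  Step 5: keep 'c'
  Step 6: delete 'd'
Total insertions: 2

2


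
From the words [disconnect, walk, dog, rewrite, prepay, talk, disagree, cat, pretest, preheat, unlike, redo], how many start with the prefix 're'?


Checking each word for prefix 're':
  'disconnect' -> no (count: 0)
  'walk' -> no (count: 0)
  'dog' -> no (count: 0)
  'rewrite' -> YES, starts with 're' (count: 1)
  'prepay' -> no (count: 1)
  'talk' -> no (count: 1)
  'disagree' -> no (count: 1)
  'cat' -> no (count: 1)
  'pretest' -> no (count: 1)
  'preheat' -> no (count: 1)
  'unlike' -> no (count: 1)
  'redo' -> YES, starts with 're' (count: 2)
Total with prefix 're': 2

2


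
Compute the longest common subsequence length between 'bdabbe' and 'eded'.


DP table for LCS of 'bdabbe' and 'eded':
       e  d  e  d
    0  0  0  0  0
  b 0  0  0  0  0
  d 0  0  1  1  1
  a 0  0  1  1  1
  b 0  0  1  1  1
  b 0  0  1  1  1
  e 0  1  1  2  2
LCS: 'de'
LCS length = 2

2


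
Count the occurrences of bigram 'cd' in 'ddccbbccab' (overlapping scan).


Scanning 'ddccbbccab' for bigram 'cd':
  Position 0: 'dd' -> no
  Position 1: 'dc' -> no
  Position 2: 'cc' -> no
  Position 3: 'cb' -> no
  Position 4: 'bb' -> no
  Position 5: 'bc' -> no
  Position 6: 'cc' -> no
  Position 7: 'ca' -> no
  Position 8: 'ab' -> no
Total matches: 0

0


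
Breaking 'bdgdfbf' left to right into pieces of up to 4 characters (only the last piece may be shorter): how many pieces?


'bdgdfbf' has 7 characters.
Chunking with max size 4:
  Chunk 1: 'bdgd' (positions 0-3)
  Chunk 2: 'fbf' (positions 4-6)
Total chunks: ceil(7 / 4) = 2

2


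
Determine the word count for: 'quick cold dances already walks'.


Counting words by splitting on spaces:
  Word 1: 'quick'
  Word 2: 'cold'
  Word 3: 'dances'
  Word 4: 'already'
  Word 5: 'walks'
Total words: 5

5


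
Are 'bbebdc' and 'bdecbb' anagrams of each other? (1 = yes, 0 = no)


Sort characters of 'bbebdc': 'bbbcde'
Sort characters of 'bdecbb': 'bbbcde'
Sorted forms match -> they ARE anagrams
Result: 1

1


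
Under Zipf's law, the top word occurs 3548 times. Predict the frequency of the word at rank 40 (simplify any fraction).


Zipf's law: freq(rank) = f1 / rank
f1 = 3548, rank = 40
freq = 3548 / 40
GCD(3548, 40) = 4
Simplified: 887/10

887/10


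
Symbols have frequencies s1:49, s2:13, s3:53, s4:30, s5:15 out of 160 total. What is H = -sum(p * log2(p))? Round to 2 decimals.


Computing entropy H = -sum(p_i * log2(p_i)):
  s1: p = 49/160 = 0.3063, -p*log2(p) = 0.5228
  s2: p = 13/160 = 0.0813, -p*log2(p) = 0.2942
  s3: p = 53/160 = 0.3312, -p*log2(p) = 0.5280
  s4: p = 30/160 = 0.1875, -p*log2(p) = 0.4528
  s5: p = 15/160 = 0.0938, -p*log2(p) = 0.3202
H = sum of terms = 2.1180
Rounded to 2 decimals: 2.12

2.12


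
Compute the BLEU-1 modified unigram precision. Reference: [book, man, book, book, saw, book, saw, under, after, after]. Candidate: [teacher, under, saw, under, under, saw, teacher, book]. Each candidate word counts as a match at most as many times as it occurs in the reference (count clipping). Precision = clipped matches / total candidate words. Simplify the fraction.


Reference word counts: {'after': 2, 'book': 4, 'man': 1, 'saw': 2, 'under': 1}
Checking each candidate word (with clipping):
  'teacher' -> not in reference -> no match (matches: 0)
  'under' -> in reference (ref count 1, used 1/1) -> match (matches: 1)
  'saw' -> in reference (ref count 2, used 1/2) -> match (matches: 2)
  'under' -> ref count 1 already used up (1/1) -> clipped, no match (matches: 2)
  'under' -> ref count 1 already used up (1/1) -> clipped, no match (matches: 2)
  'saw' -> in reference (ref count 2, used 2/2) -> match (matches: 3)
  'teacher' -> not in reference -> no match (matches: 3)
  'book' -> in reference (ref count 4, used 1/4) -> match (matches: 4)
Clipped matches: 4, Candidate length: 8
Precision = 4/8 = 1/2

1/2


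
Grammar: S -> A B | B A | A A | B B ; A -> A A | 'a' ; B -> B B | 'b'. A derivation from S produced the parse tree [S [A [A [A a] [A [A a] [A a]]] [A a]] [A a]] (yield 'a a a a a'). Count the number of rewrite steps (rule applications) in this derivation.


Every bracketed nonterminal node [X ...] in the tree is produced by exactly one rule application.
Reading the tree off as a leftmost derivation:
  Step 1: S  =>  A A   (applied S -> A A)
  Step 2: A A  =>  A A A   (applied A -> A A)
  Step 3: A A A  =>  A A A A   (applied A -> A A)
  Step 4: A A A A  =>  a A A A   (applied A -> a)
  Step 5: a A A A  =>  a A A A A   (applied A -> A A)
  Step 6: a A A A A  =>  a a A A A   (applied A -> a)
  Step 7: a a A A A  =>  a a a A A   (applied A -> a)
  Step 8: a a a A A  =>  a a a a A   (applied A -> a)
  Step 9: a a a a A  =>  a a a a a   (applied A -> a)
Final yield: a a a a a
Total rewrite steps: 9

9


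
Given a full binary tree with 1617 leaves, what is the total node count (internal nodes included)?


Leaf nodes (terminals): 1617
Internal nodes = n - 1 = 1617 - 1 = 1616
Total = leaves + internal = 1617 + 1616 = 3233

3233


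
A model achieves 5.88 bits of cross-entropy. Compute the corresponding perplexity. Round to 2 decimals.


Perplexity formula: PP = 2^H
H = 5.88
PP = 2^5.88
Decompose: 2^5.88 = 2^5 * 2^0.88
2^5 = 32, 2^0.88 ~ 1.8403753
PP ~ 32 * 1.8403753 = 58.8920096
Rounded to 2 decimals: 58.89

58.89


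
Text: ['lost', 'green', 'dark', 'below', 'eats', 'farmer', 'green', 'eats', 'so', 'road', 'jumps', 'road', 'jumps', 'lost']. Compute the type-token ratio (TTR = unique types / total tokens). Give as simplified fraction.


Tokens: 14
Unique types: ('below', 'dark', 'eats', 'farmer', 'green', 'jumps', 'lost', 'road', 'so') = 9
TTR = 9/14
Already in lowest terms.

9/14


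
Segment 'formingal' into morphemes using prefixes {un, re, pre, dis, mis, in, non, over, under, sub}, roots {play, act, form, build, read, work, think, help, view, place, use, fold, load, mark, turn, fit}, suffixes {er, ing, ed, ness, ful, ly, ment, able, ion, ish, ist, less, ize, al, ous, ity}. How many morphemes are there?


Segmenting 'formingal' against the inventory:
  'form' -> root (morpheme 1)
  'ing' -> suffix (morpheme 2)
  'al' -> suffix (morpheme 3)
Total morphemes: 3

3


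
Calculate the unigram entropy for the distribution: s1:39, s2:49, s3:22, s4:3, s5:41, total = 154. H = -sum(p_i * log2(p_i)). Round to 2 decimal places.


Computing entropy H = -sum(p_i * log2(p_i)):
  s1: p = 39/154 = 0.2532, -p*log2(p) = 0.5018
  s2: p = 49/154 = 0.3182, -p*log2(p) = 0.5257
  s3: p = 22/154 = 0.1429, -p*log2(p) = 0.4011
  s4: p = 3/154 = 0.0195, -p*log2(p) = 0.1107
  s5: p = 41/154 = 0.2662, -p*log2(p) = 0.5083
H = sum of terms = 2.0476
Rounded to 2 decimals: 2.05

2.05


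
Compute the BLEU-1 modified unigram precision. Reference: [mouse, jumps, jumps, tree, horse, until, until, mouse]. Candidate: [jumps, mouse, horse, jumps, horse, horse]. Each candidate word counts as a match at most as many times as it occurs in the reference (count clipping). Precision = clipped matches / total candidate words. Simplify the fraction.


Reference word counts: {'horse': 1, 'jumps': 2, 'mouse': 2, 'tree': 1, 'until': 2}
Checking each candidate word (with clipping):
  'jumps' -> in reference (ref count 2, used 1/2) -> match (matches: 1)
  'mouse' -> in reference (ref count 2, used 1/2) -> match (matches: 2)
  'horse' -> in reference (ref count 1, used 1/1) -> match (matches: 3)
  'jumps' -> in reference (ref count 2, used 2/2) -> match (matches: 4)
  'horse' -> ref count 1 already used up (1/1) -> clipped, no match (matches: 4)
  'horse' -> ref count 1 already used up (1/1) -> clipped, no match (matches: 4)
Clipped matches: 4, Candidate length: 6
Precision = 4/6 = 2/3

2/3


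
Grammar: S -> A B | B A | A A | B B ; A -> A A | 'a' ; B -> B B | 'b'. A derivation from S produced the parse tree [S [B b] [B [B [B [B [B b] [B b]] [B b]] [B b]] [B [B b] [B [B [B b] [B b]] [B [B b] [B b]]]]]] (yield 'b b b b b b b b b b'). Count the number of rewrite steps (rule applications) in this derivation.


Every bracketed nonterminal node [X ...] in the tree is produced by exactly one rule application.
Reading the tree off as a leftmost derivation:
  Step 1: S  =>  B B   (applied S -> B B)
  Step 2: B B  =>  b B   (applied B -> b)
  Step 3: b B  =>  b B B   (applied B -> B B)
  Step 4: b B B  =>  b B B B   (applied B -> B B)
  Step 5: b B B B  =>  b B B B B   (applied B -> B B)
  Step 6: b B B B B  =>  b B B B B B   (applied B -> B B)
  Step 7: b B B B B B  =>  b b B B B B   (applied B -> b)
  Step 8: b b B B B B  =>  b b b B B B   (applied B -> b)
  Step 9: b b b B B B  =>  b b b b B B   (applied B -> b)
  Step 10: b b b b B B  =>  b b b b b B   (applied B -> b)
  Step 11: b b b b b B  =>  b b b b b B B   (applied B -> B B)
  Step 12: b b b b b B B  =>  b b b b b b B   (applied B -> b)
  Step 13: b b b b b b B  =>  b b b b b b B B   (applied B -> B B)
  Step 14: b b b b b b B B  =>  b b b b b b B B B   (applied B -> B B)
  Step 15: b b b b b b B B B  =>  b b b b b b b B B   (applied B -> b)
  Step 16: b b b b b b b B B  =>  b b b b b b b b B   (applied B -> b)
  Step 17: b b b b b b b b B  =>  b b b b b b b b B B   (applied B -> B B)
  Step 18: b b b b b b b b B B  =>  b b b b b b b b b B   (applied B -> b)
  Step 19: b b b b b b b b b B  =>  b b b b b b b b b b   (applied B -> b)
Final yield: b b b b b b b b b b
Total rewrite steps: 19

19


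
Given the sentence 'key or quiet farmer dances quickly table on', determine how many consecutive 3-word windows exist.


Word trigrams from [8] words:
  Trigram 1: (key or quiet)
  Trigram 2: (or quiet farmer)
  Trigram 3: (quiet farmer dances)
  Trigram 4: (farmer dances quickly)
  Trigram 5: (dances quickly table)
  Trigram 6: (quickly table on)
Total word trigrams: 8 - 2 = 6

6


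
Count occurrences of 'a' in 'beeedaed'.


Scanning 'beeedaed' for 'a':
  Position 5: 'a' -> MATCH (count: 1)
Total occurrences of 'a': 1

1


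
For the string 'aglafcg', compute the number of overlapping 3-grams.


String 'aglafcg' has length L = 7.
Number of overlapping n-grams = L - n + 1
Substituting: 7 - 3 + 1 = 5

5


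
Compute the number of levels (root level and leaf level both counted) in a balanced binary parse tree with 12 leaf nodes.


In a balanced binary tree with n leaves the deepest leaf is ceil(log2(n)) edges below the root,
so counting node levels inclusive of root and leaves gives ceil(log2(n)) + 1 levels.
log2(12) = 3.5850
ceil(3.5850) = 4
levels = 4 + 1 = 5

5


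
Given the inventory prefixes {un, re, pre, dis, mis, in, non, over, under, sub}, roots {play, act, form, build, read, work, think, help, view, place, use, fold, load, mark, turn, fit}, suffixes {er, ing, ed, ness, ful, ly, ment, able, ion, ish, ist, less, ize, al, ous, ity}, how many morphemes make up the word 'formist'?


Segmenting 'formist' against the inventory:
  'form' -> root (morpheme 1)
  'ist' -> suffix (morpheme 2)
Total morphemes: 2

2


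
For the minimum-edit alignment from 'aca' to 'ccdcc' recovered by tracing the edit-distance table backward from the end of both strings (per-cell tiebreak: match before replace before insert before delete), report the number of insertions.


Edit distance = 4. Backtracking from cell (3, 5) with preference match > replace > insert > delete,
then listing the resulting alignment 'aca' -> 'ccdcc' left to right:
  Step 1: insert 'c' [insertion #1]
  Step 2: insert 'c' [insertion #2]
  Step 3: replace a->d
  Step 4: keep 'c'
  Step 5: replace a->c
Total insertions: 2

2


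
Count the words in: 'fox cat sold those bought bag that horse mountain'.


Counting words by splitting on spaces:
  Word 1: 'fox'
  Word 2: 'cat'
  Word 3: 'sold'
  Word 4: 'those'
  Word 5: 'bought'
  Word 6: 'bag'
  Word 7: 'that'
  Word 8: 'horse'
  Word 9: 'mountain'
Total words: 9

9


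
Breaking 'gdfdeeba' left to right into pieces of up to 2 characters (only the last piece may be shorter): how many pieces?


'gdfdeeba' has 8 characters.
Chunking with max size 2:
  Chunk 1: 'gd' (positions 0-1)
  Chunk 2: 'fd' (positions 2-3)
  Chunk 3: 'ee' (positions 4-5)
  Chunk 4: 'ba' (positions 6-7)
Total chunks: ceil(8 / 2) = 4

4


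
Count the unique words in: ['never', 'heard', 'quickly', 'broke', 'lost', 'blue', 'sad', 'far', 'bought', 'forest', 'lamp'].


Listing all tokens and tracking unique types:
  Token 1: 'never' -> NEW (unique so far: 1)
  Token 2: 'heard' -> NEW (unique so far: 2)
  Token 3: 'quickly' -> NEW (unique so far: 3)
  Token 4: 'broke' -> NEW (unique so far: 4)
  Token 5: 'lost' -> NEW (unique so far: 5)
  Token 6: 'blue' -> NEW (unique so far: 6)
  Token 7: 'sad' -> NEW (unique so far: 7)
  Token 8: 'far' -> NEW (unique so far: 8)
  Token 9: 'bought' -> NEW (unique so far: 9)
  Token 10: 'forest' -> NEW (unique so far: 10)
  Token 11: 'lamp' -> NEW (unique so far: 11)
Unique types: ('blue', 'bought', 'broke', 'far', 'forest', 'heard', 'lamp', 'lost', 'never', 'quickly', 'sad')
Vocabulary size: 11

11


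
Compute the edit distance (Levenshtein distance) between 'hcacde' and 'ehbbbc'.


Building DP table for s1='hcacde' (len 6) and s2='ehbbbc' (len 6):
       e  h  b  b  b  c
    0  1  2  3  4  5  6
  h 1  1  1  2  3  4  5
  c 2  2  2  2  3  4  4
  a 3  3  3  3  3  4  5
  c 4  4  4  4  4  4  4
  d 5  5  5  5  5  5  5
  e 6  5  6  6  6  6  6
Edit distance = dp[6][6] = 6

6


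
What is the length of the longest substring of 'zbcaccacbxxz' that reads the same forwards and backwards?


Scanning 'zbcaccacbxxz' for palindromic substrings.
Substring at positions 1-8: 'bcaccacb'.
Check: reverse('bcaccacb') = 'bcaccacb' -> palindrome confirmed.
Neighbouring characters ('z' / 'x') break symmetry, so it cannot extend further.
No longer palindromic substring exists; longest length = 8

8


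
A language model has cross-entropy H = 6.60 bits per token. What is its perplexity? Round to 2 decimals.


Perplexity formula: PP = 2^H
H = 6.60
PP = 2^6.60
Decompose: 2^6.60 = 2^6 * 2^0.60
2^6 = 64, 2^0.60 ~ 1.5157166
PP ~ 64 * 1.5157166 = 97.0058624
Rounded to 2 decimals: 97.01

97.01


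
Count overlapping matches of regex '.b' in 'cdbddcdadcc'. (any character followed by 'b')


Pattern: .b means any character followed by 'b'.
Scanning 'cdbddcdadcc' position-by-position:
  Pos 0: window 'cd' -> no
  Pos 1: window 'db' -> MATCH
  Pos 2: window 'bd' -> no
  Pos 3: window 'dd' -> no
  Pos 4: window 'dc' -> no
  Pos 5: window 'cd' -> no
  Pos 6: window 'da' -> no
  Pos 7: window 'ad' -> no
  Pos 8: window 'dc' -> no
  Pos 9: window 'cc' -> no
  Pos 10: window 'c' -> no
Total matches: 1

1


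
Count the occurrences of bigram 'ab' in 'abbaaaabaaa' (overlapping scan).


Scanning 'abbaaaabaaa' for bigram 'ab':
  Position 0: 'ab' -> MATCH
  Position 1: 'bb' -> no
  Position 2: 'ba' -> no
  Position 3: 'aa' -> no
  Position 4: 'aa' -> no
  Position 5: 'aa' -> no
  Position 6: 'ab' -> MATCH
  Position 7: 'ba' -> no
  Position 8: 'aa' -> no
  Position 9: 'aa' -> no
Total matches: 2

2


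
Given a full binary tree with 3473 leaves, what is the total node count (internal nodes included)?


Leaf nodes (terminals): 3473
Internal nodes = n - 1 = 3473 - 1 = 3472
Total = leaves + internal = 3473 + 3472 = 6945

6945


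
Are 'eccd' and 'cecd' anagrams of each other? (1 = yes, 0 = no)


Sort characters of 'eccd': 'ccde'
Sort characters of 'cecd': 'ccde'
Sorted forms match -> they ARE anagrams
Result: 1

1


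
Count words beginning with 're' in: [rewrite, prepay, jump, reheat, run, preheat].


Checking each word for prefix 're':
  'rewrite' -> YES, starts with 're' (count: 1)
  'prepay' -> no (count: 1)
  'jump' -> no (count: 1)
  'reheat' -> YES, starts with 're' (count: 2)
  'run' -> no (count: 2)
  'preheat' -> no (count: 2)
Total with prefix 're': 2

2


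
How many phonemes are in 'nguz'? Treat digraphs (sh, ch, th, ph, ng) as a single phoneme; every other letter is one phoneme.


Parsing 'nguz' greedily, digraphs first:
  'ng' -> digraph (1 consonant phoneme) (phonemes so far: 1)
  'u' -> vowel phoneme (phonemes so far: 2)
  'z' -> consonant phoneme (phonemes so far: 3)
Total phonemes: 3

3


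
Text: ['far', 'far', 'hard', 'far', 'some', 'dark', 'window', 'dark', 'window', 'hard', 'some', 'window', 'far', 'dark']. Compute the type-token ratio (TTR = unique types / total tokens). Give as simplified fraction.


Tokens: 14
Unique types: ('dark', 'far', 'hard', 'some', 'window') = 5
TTR = 5/14
Already in lowest terms.

5/14


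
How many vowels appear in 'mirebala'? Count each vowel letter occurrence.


Scanning each character of 'mirebala':
  Position 1: 'm' -> consonant (running count: 0)
  Position 2: 'i' -> vowel (running count: 1)
  Position 3: 'r' -> consonant (running count: 1)
  Position 4: 'e' -> vowel (running count: 2)
  Position 5: 'b' -> consonant (running count: 2)
  Position 6: 'a' -> vowel (running count: 3)
  Position 7: 'l' -> consonant (running count: 3)
  Position 8: 'a' -> vowel (running count: 4)
Total vowels: 4

4


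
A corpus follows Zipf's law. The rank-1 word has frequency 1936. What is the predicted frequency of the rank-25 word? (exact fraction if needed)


Zipf's law: freq(rank) = f1 / rank
f1 = 1936, rank = 25
freq = 1936 / 25
GCD(1936, 25) = 1
Simplified: 1936/25

1936/25


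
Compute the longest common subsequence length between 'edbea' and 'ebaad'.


DP table for LCS of 'edbea' and 'ebaad':
       e  b  a  a  d
    0  0  0  0  0  0
  e 0  1  1  1  1  1
  d 0  1  1  1  1  2
  b 0  1  2  2  2  2
  e 0  1  2  2  2  2
  a 0  1  2  3  3  3
LCS: 'eba'
LCS length = 3

3


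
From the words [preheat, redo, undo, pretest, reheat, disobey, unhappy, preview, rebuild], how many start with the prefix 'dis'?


Checking each word for prefix 'dis':
  'preheat' -> no (count: 0)
  'redo' -> no (count: 0)
  'undo' -> no (count: 0)
  'pretest' -> no (count: 0)
  'reheat' -> no (count: 0)
  'disobey' -> YES, starts with 'dis' (count: 1)
  'unhappy' -> no (count: 1)
  'preview' -> no (count: 1)
  'rebuild' -> no (count: 1)
Total with prefix 'dis': 1

1


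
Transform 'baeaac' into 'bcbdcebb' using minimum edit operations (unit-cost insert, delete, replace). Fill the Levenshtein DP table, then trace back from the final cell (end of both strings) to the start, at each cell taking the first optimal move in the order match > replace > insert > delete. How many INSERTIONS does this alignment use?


Edit distance = 7. Backtracking from cell (6, 8) with preference match > replace > insert > delete,
then listing the resulting alignment 'baeaac' -> 'bcbdcebb' left to right:
  Step 1: insert 'b' [insertion #1]
  Step 2: insert 'c' [insertion #2]
  Step 3: keep 'b'
  Step 4: replace a->d
  Step 5: replace e->c
  Step 6: replace a->e
  Step 7: replace a->b
  Step 8: replace c->b
Total insertions: 2

2


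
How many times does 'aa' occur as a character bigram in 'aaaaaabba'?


Scanning 'aaaaaabba' for bigram 'aa':
  Position 0: 'aa' -> MATCH
  Position 1: 'aa' -> MATCH
  Position 2: 'aa' -> MATCH
  Position 3: 'aa' -> MATCH
  Position 4: 'aa' -> MATCH
  Position 5: 'ab' -> no
  Position 6: 'bb' -> no
  Position 7: 'ba' -> no
Total matches: 5

5


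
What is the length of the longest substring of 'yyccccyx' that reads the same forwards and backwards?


Scanning 'yyccccyx' for palindromic substrings.
Substring at positions 1-6: 'yccccy'.
Check: reverse('yccccy') = 'yccccy' -> palindrome confirmed.
Neighbouring characters ('y' / 'x') break symmetry, so it cannot extend further.
No longer palindromic substring exists; longest length = 6

6


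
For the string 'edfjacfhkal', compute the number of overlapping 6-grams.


String 'edfjacfhkal' has length L = 11.
Number of overlapping n-grams = L - n + 1
Substituting: 11 - 6 + 1 = 6

6


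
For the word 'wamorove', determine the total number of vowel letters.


Scanning each character of 'wamorove':
  Position 1: 'w' -> consonant (running count: 0)
  Position 2: 'a' -> vowel (running count: 1)
  Position 3: 'm' -> consonant (running count: 1)
  Position 4: 'o' -> vowel (running count: 2)
  Position 5: 'r' -> consonant (running count: 2)
  Position 6: 'o' -> vowel (running count: 3)
  Position 7: 'v' -> consonant (running count: 3)
  Position 8: 'e' -> vowel (running count: 4)
Total vowels: 4

4


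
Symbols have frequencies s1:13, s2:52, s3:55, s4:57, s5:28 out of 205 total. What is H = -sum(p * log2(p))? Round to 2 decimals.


Computing entropy H = -sum(p_i * log2(p_i)):
  s1: p = 13/205 = 0.0634, -p*log2(p) = 0.2523
  s2: p = 52/205 = 0.2537, -p*log2(p) = 0.5020
  s3: p = 55/205 = 0.2683, -p*log2(p) = 0.5093
  s4: p = 57/205 = 0.2780, -p*log2(p) = 0.5134
  s5: p = 28/205 = 0.1366, -p*log2(p) = 0.3923
H = sum of terms = 2.1693
Rounded to 2 decimals: 2.17

2.17


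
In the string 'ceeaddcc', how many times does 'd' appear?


Scanning 'ceeaddcc' for 'd':
  Position 4: 'd' -> MATCH (count: 1)
  Position 5: 'd' -> MATCH (count: 2)
Total occurrences of 'd': 2

2


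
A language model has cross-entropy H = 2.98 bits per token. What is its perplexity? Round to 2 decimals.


Perplexity formula: PP = 2^H
H = 2.98
PP = 2^2.98
Decompose: 2^2.98 = 2^2 * 2^0.98
2^2 = 4, 2^0.98 ~ 1.9724654
PP ~ 4 * 1.9724654 = 7.8898616
Rounded to 2 decimals: 7.89

7.89


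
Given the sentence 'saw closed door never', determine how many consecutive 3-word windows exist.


Word trigrams from [4] words:
  Trigram 1: (saw closed door)
  Trigram 2: (closed door never)
Total word trigrams: 4 - 2 = 2

2


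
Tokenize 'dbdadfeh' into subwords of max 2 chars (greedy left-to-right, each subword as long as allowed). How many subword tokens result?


'dbdadfeh' has 8 characters.
Chunking with max size 2:
  Chunk 1: 'db' (positions 0-1)
  Chunk 2: 'da' (positions 2-3)
  Chunk 3: 'df' (positions 4-5)
  Chunk 4: 'eh' (positions 6-7)
Total chunks: ceil(8 / 2) = 4

4


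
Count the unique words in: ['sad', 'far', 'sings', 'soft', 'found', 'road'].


Listing all tokens and tracking unique types:
  Token 1: 'sad' -> NEW (unique so far: 1)
  Token 2: 'far' -> NEW (unique so far: 2)
  Token 3: 'sings' -> NEW (unique so far: 3)
  Token 4: 'soft' -> NEW (unique so far: 4)
  Token 5: 'found' -> NEW (unique so far: 5)
  Token 6: 'road' -> NEW (unique so far: 6)
Unique types: ('far', 'found', 'road', 'sad', 'sings', 'soft')
Vocabulary size: 6

6


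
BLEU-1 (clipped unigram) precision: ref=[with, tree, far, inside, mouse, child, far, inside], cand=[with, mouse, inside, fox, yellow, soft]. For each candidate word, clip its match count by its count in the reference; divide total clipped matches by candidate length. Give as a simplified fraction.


Reference word counts: {'child': 1, 'far': 2, 'inside': 2, 'mouse': 1, 'tree': 1, 'with': 1}
Checking each candidate word (with clipping):
  'with' -> in reference (ref count 1, used 1/1) -> match (matches: 1)
  'mouse' -> in reference (ref count 1, used 1/1) -> match (matches: 2)
  'inside' -> in reference (ref count 2, used 1/2) -> match (matches: 3)
  'fox' -> not in reference -> no match (matches: 3)
  'yellow' -> not in reference -> no match (matches: 3)
  'soft' -> not in reference -> no match (matches: 3)
Clipped matches: 3, Candidate length: 6
Precision = 3/6 = 1/2

1/2


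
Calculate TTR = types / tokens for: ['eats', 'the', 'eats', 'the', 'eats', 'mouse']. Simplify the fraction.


Tokens: 6
Unique types: ('eats', 'mouse', 'the') = 3
TTR = 3/6
Simplify: divide both by 3 -> 1/2
TTR = 1/2

1/2


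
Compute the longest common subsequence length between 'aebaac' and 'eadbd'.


DP table for LCS of 'aebaac' and 'eadbd':
       e  a  d  b  d
    0  0  0  0  0  0
  a 0  0  1  1  1  1
  e 0  1  1  1  1  1
  b 0  1  1  1  2  2
  a 0  1  2  2  2  2
  a 0  1  2  2  2  2
  c 0  1  2  2  2  2
LCS: 'ab'
LCS length = 2

2


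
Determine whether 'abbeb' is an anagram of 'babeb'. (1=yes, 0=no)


Sort characters of 'abbeb': 'abbbe'
Sort characters of 'babeb': 'abbbe'
Sorted forms match -> they ARE anagrams
Result: 1

1


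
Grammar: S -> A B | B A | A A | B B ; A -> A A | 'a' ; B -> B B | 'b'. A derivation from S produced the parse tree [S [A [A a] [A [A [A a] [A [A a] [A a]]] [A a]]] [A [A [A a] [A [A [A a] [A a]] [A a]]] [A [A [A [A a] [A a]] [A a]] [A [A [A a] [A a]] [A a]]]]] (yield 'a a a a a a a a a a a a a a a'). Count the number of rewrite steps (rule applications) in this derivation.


Every bracketed nonterminal node [X ...] in the tree is produced by exactly one rule application.
Reading the tree off as a leftmost derivation:
  Step 1: S  =>  A A   (applied S -> A A)
  Step 2: A A  =>  A A A   (applied A -> A A)
  Step 3: A A A  =>  a A A   (applied A -> a)
  Step 4: a A A  =>  a A A A   (applied A -> A A)
  Step 5: a A A A  =>  a A A A A   (applied A -> A A)
  Step 6: a A A A A  =>  a a A A A   (applied A -> a)
  Step 7: a a A A A  =>  a a A A A A   (applied A -> A A)
  Step 8: a a A A A A  =>  a a a A A A   (applied A -> a)
  Step 9: a a a A A A  =>  a a a a A A   (applied A -> a)
  Step 10: a a a a A A  =>  a a a a a A   (applied A -> a)
  Step 11: a a a a a A  =>  a a a a a A A   (applied A -> A A)
  Step 12: a a a a a A A  =>  a a a a a A A A   (applied A -> A A)
  Step 13: a a a a a A A A  =>  a a a a a a A A   (applied A -> a)
  Step 14: a a a a a a A A  =>  a a a a a a A A A   (applied A -> A A)
  Step 15: a a a a a a A A A  =>  a a a a a a A A A A   (applied A -> A A)
  Step 16: a a a a a a A A A A  =>  a a a a a a a A A A   (applied A -> a)
  Step 17: a a a a a a a A A A  =>  a a a a a a a a A A   (applied A -> a)
  Step 18: a a a a a a a a A A  =>  a a a a a a a a a A   (applied A -> a)
  Step 19: a a a a a a a a a A  =>  a a a a a a a a a A A   (applied A -> A A)
  Step 20: a a a a a a a a a A A  =>  a a a a a a a a a A A A   (applied A -> A A)
  Step 21: a a a a a a a a a A A A  =>  a a a a a a a a a A A A A   (applied A -> A A)
  Step 22: a a a a a a a a a A A A A  =>  a a a a a a a a a a A A A   (applied A -> a)
  Step 23: a a a a a a a a a a A A A  =>  a a a a a a a a a a a A A   (applied A -> a)
  Step 24: a a a a a a a a a a a A A  =>  a a a a a a a a a a a a A   (applied A -> a)
  Step 25: a a a a a a a a a a a a A  =>  a a a a a a a a a a a a A A   (applied A -> A A)
  Step 26: a a a a a a a a a a a a A A  =>  a a a a a a a a a a a a A A A   (applied A -> A A)
  Step 27: a a a a a a a a a a a a A A A  =>  a a a a a a a a a a a a a A A   (applied A -> a)
  Step 28: a a a a a a a a a a a a a A A  =>  a a a a a a a a a a a a a a A   (applied A -> a)
  Step 29: a a a a a a a a a a a a a a A  =>  a a a a a a a a a a a a a a a   (applied A -> a)
Final yield: a a a a a a a a a a a a a a a
Total rewrite steps: 29

29


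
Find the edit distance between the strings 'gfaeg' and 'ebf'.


Building DP table for s1='gfaeg' (len 5) and s2='ebf' (len 3):
       e  b  f
    0  1  2  3
  g 1  1  2  3
  f 2  2  2  2
  a 3  3  3  3
  e 4  3  4  4
  g 5  4  4  5
Edit distance = dp[5][3] = 5

5


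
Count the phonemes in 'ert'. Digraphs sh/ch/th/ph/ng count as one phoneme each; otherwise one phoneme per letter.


Parsing 'ert' greedily, digraphs first:
  'e' -> vowel phoneme (phonemes so far: 1)
  'r' -> consonant phoneme (phonemes so far: 2)
  't' -> consonant phoneme (phonemes so far: 3)
Total phonemes: 3

3


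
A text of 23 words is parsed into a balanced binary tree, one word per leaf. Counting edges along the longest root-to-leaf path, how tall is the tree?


In a balanced binary tree with n leaves the deepest leaf is ceil(log2(n)) edges below the root.
log2(23) = 4.5236
ceil(4.5236) = 5
height (edges) = 5

5


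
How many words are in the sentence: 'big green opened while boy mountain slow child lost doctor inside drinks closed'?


Counting words by splitting on spaces:
  Word 1: 'big'
  Word 2: 'green'
  Word 3: 'opened'
  Word 4: 'while'
  Word 5: 'boy'
  Word 6: 'mountain'
  Word 7: 'slow'
  Word 8: 'child'
  Word 9: 'lost'
  Word 10: 'doctor'
  Word 11: 'inside'
  Word 12: 'drinks'
  Word 13: 'closed'
Total words: 13

13


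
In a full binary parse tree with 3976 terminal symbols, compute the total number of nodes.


Leaf nodes (terminals): 3976
Internal nodes = n - 1 = 3976 - 1 = 3975
Total = leaves + internal = 3976 + 3975 = 7951

7951


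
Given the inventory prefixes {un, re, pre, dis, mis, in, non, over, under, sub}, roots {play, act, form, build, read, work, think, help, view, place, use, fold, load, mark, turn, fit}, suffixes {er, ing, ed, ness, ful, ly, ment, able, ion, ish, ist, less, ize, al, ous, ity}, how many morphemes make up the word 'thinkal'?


Segmenting 'thinkal' against the inventory:
  'think' -> root (morpheme 1)
  'al' -> suffix (morpheme 2)
Total morphemes: 2

2


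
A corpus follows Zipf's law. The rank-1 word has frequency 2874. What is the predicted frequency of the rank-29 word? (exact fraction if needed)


Zipf's law: freq(rank) = f1 / rank
f1 = 2874, rank = 29
freq = 2874 / 29
GCD(2874, 29) = 1
Simplified: 2874/29

2874/29


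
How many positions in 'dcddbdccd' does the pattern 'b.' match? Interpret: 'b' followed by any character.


Pattern: b. means 'b' followed by any character.
Scanning 'dcddbdccd' position-by-position:
  Pos 0: window 'dc' -> no
  Pos 1: window 'cd' -> no
  Pos 2: window 'dd' -> no
  Pos 3: window 'db' -> no
  Pos 4: window 'bd' -> MATCH
  Pos 5: window 'dc' -> no
  Pos 6: window 'cc' -> no
  Pos 7: window 'cd' -> no
  Pos 8: window 'd' -> no
Total matches: 1

1


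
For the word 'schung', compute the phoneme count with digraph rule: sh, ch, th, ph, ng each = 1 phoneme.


Parsing 'schung' greedily, digraphs first:
  's' -> consonant phoneme (phonemes so far: 1)
  'ch' -> digraph (1 consonant phoneme) (phonemes so far: 2)
  'u' -> vowel phoneme (phonemes so far: 3)
  'ng' -> digraph (1 consonant phoneme) (phonemes so far: 4)
Total phonemes: 4

4


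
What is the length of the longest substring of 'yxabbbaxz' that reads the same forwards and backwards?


Scanning 'yxabbbaxz' for palindromic substrings.
Substring at positions 1-7: 'xabbbax'.
Check: reverse('xabbbax') = 'xabbbax' -> palindrome confirmed.
Neighbouring characters ('y' / 'z') break symmetry, so it cannot extend further.
No longer palindromic substring exists; longest length = 7

7
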